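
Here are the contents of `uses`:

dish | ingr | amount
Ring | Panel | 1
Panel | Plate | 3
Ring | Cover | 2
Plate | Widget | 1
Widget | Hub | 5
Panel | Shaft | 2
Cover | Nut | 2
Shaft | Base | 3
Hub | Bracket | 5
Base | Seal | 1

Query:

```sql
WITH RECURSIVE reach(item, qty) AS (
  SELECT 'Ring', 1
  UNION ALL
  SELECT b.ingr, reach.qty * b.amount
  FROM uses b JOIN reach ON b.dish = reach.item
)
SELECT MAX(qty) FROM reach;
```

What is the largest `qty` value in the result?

Base: (Ring, qty=1).
Iteration 1: components of {Ring} -> Cover = 1*2 = 2, Panel = 1*1 = 1.
Iteration 2: components of {Cover,Panel} -> Nut = 2*2 = 4, Plate = 1*3 = 3, Shaft = 1*2 = 2.
Iteration 3: components of {Nut,Plate,Shaft} -> Base = 2*3 = 6, Widget = 3*1 = 3.
Iteration 4: components of {Base,Widget} -> Hub = 3*5 = 15, Seal = 6*1 = 6.
Iteration 5: components of {Hub,Seal} -> Bracket = 15*5 = 75.
Iteration 6: no further components; recursion stops.
qty values: 1, 1, 2, 3, 2, 4, 3, 6, 15, 6, 75; the maximum is 75.

75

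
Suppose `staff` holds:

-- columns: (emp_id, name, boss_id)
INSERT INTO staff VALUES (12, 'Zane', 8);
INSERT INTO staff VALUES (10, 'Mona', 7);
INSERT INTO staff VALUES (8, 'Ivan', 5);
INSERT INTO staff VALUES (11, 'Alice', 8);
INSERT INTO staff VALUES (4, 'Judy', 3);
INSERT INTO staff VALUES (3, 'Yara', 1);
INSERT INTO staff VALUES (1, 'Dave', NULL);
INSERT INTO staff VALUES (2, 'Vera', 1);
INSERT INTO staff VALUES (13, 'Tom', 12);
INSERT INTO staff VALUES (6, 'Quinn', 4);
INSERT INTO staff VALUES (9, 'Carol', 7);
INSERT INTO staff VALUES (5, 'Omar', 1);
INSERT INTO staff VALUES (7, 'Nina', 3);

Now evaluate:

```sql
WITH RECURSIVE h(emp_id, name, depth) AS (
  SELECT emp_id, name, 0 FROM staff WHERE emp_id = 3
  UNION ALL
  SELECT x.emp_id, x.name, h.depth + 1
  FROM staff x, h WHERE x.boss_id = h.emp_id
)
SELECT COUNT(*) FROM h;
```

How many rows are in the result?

Base: emp_id=3 (Yara) at depth 0.
Iteration 1: rows with boss_id in {3} -> Judy (id 4, depth 1), Nina (id 7, depth 1).
Iteration 2: rows with boss_id in {4,7} -> Quinn (id 6, depth 2), Carol (id 9, depth 2), Mona (id 10, depth 2).
Iteration 3: no rows with boss_id in {6,9,10}; recursion stops.
Total rows emitted: 6.

6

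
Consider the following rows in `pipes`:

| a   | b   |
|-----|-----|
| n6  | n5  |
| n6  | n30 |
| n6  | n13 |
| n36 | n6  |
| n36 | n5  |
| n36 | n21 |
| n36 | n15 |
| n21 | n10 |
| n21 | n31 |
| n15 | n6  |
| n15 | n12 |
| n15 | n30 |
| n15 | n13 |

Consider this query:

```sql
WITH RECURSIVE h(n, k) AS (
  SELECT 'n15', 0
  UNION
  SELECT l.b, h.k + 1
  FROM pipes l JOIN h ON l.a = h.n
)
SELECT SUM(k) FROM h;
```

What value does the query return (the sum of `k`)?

10

Base: (n15, k=0).
Iteration 1: edges from {n15} -> (n12, k=1), (n13, k=1), (n30, k=1), (n6, k=1).
Iteration 2: edges from {n12,n13,n30,n6} -> (n13, k=2), (n30, k=2), (n5, k=2).
Iteration 3: no outgoing edges from {n13,n30,n5}; recursion stops.
SUM(k) = 0 + 1 + 1 + 1 + 1 + 2 + 2 + 2 = 10.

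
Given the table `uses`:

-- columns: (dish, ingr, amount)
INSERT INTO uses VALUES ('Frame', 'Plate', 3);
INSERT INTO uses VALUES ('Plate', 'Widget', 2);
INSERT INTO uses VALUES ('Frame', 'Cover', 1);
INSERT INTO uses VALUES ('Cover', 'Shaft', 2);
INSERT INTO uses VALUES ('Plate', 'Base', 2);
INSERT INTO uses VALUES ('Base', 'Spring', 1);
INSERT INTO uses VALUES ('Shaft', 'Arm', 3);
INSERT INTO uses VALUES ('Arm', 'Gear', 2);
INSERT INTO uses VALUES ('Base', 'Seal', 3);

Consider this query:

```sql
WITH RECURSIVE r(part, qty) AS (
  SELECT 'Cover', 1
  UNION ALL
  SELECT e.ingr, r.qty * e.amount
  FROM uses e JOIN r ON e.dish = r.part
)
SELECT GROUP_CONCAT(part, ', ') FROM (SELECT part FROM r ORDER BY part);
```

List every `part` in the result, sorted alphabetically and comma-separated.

Base: (Cover, qty=1).
Iteration 1: components of {Cover} -> Shaft = 1*2 = 2.
Iteration 2: components of {Shaft} -> Arm = 2*3 = 6.
Iteration 3: components of {Arm} -> Gear = 6*2 = 12.
Iteration 4: no further components; recursion stops.

Arm, Cover, Gear, Shaft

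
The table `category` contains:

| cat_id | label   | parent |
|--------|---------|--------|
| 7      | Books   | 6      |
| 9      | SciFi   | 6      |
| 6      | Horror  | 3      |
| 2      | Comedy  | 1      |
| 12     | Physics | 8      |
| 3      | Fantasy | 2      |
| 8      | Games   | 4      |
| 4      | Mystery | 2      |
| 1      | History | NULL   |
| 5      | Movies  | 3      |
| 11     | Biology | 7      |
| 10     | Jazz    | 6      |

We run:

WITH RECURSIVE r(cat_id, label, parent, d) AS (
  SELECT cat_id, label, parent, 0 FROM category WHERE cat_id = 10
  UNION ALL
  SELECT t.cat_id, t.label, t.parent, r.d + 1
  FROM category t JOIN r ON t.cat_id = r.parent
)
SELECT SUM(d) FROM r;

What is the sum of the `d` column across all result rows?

Base: cat_id=10 (Jazz), parent=6, d 0.
Iteration 1: join on cat_id=6 -> Horror (id 6, parent=3, d 1).
Iteration 2: join on cat_id=3 -> Fantasy (id 3, parent=2, d 2).
Iteration 3: join on cat_id=2 -> Comedy (id 2, parent=1, d 3).
Iteration 4: join on cat_id=1 -> History (id 1, parent=NULL, d 4).
Iteration 5: parent is NULL; no match; recursion stops.
SUM(d) = 0 + 1 + 2 + 3 + 4 = 10.

10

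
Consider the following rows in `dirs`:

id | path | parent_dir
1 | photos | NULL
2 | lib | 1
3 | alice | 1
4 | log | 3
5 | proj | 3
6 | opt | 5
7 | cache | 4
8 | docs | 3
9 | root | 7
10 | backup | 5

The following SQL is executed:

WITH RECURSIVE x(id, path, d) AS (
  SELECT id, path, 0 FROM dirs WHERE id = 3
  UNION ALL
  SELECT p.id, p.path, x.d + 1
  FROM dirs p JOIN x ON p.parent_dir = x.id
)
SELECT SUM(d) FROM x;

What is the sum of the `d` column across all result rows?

12

Base: id=3 (alice) at d 0.
Iteration 1: rows with parent_dir in {3} -> log (id 4, d 1), proj (id 5, d 1), docs (id 8, d 1).
Iteration 2: rows with parent_dir in {4,5,8} -> opt (id 6, d 2), cache (id 7, d 2), backup (id 10, d 2).
Iteration 3: rows with parent_dir in {6,7,10} -> root (id 9, d 3).
Iteration 4: no rows with parent_dir in {9}; recursion stops.
SUM(d) = 0 + 1 + 1 + 1 + 2 + 2 + 2 + 3 = 12.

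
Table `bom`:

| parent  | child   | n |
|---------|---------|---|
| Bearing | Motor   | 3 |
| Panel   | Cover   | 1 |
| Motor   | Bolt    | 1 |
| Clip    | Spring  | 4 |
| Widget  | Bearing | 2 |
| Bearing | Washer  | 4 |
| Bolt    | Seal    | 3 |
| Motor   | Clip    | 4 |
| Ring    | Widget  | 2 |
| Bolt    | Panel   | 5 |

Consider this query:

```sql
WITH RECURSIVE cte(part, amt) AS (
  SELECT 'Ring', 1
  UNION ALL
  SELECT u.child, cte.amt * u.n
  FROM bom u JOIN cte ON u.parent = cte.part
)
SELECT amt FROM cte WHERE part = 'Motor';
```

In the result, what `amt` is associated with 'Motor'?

Base: (Ring, amt=1).
Iteration 1: components of {Ring} -> Widget = 1*2 = 2.
Iteration 2: components of {Widget} -> Bearing = 2*2 = 4.
Iteration 3: components of {Bearing} -> Motor = 4*3 = 12, Washer = 4*4 = 16.
Iteration 4: components of {Motor,Washer} -> Bolt = 12*1 = 12, Clip = 12*4 = 48.
Iteration 5: components of {Bolt,Clip} -> Panel = 12*5 = 60, Seal = 12*3 = 36, Spring = 48*4 = 192.
Iteration 6: components of {Panel,Seal,Spring} -> Cover = 60*1 = 60.
Iteration 7: no further components; recursion stops.

12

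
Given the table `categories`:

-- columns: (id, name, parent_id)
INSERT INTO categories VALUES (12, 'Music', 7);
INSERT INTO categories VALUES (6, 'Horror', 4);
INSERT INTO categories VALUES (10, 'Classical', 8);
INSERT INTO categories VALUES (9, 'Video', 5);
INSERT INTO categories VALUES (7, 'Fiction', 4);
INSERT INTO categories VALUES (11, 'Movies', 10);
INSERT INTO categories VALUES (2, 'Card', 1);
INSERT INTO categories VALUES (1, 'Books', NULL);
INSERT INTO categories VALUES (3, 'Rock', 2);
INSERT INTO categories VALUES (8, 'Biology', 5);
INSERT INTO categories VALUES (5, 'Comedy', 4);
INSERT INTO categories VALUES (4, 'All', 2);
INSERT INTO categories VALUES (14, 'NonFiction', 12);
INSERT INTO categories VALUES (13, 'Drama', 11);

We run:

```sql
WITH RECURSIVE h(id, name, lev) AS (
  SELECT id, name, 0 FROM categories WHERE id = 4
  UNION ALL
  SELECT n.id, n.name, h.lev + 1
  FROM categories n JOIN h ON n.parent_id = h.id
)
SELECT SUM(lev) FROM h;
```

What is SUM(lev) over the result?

Base: id=4 (All) at lev 0.
Iteration 1: rows with parent_id in {4} -> Comedy (id 5, lev 1), Horror (id 6, lev 1), Fiction (id 7, lev 1).
Iteration 2: rows with parent_id in {5,6,7} -> Biology (id 8, lev 2), Video (id 9, lev 2), Music (id 12, lev 2).
Iteration 3: rows with parent_id in {8,9,12} -> Classical (id 10, lev 3), NonFiction (id 14, lev 3).
Iteration 4: rows with parent_id in {10,14} -> Movies (id 11, lev 4).
Iteration 5: rows with parent_id in {11} -> Drama (id 13, lev 5).
Iteration 6: no rows with parent_id in {13}; recursion stops.
SUM(lev) = 0 + 1 + 1 + 1 + 2 + 2 + 2 + 3 + 3 + 4 + 5 = 24.

24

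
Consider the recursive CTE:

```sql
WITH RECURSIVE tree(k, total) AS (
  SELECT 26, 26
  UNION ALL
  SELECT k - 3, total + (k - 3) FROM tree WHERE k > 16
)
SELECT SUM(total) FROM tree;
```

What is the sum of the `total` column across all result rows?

Base: k=26, total=26.
Iteration 1: 26 > 16 holds -> k = 26 - 3 = 23, total = 26 + 23 = 49.
Iteration 2: 23 > 16 holds -> k = 23 - 3 = 20, total = 49 + 20 = 69.
Iteration 3: 20 > 16 holds -> k = 20 - 3 = 17, total = 69 + 17 = 86.
Iteration 4: 17 > 16 holds -> k = 17 - 3 = 14, total = 86 + 14 = 100.
Iteration 5: 14 > 16 fails; recursion stops.
SUM(total) = 26 + 49 + 69 + 86 + 100 = 330.

330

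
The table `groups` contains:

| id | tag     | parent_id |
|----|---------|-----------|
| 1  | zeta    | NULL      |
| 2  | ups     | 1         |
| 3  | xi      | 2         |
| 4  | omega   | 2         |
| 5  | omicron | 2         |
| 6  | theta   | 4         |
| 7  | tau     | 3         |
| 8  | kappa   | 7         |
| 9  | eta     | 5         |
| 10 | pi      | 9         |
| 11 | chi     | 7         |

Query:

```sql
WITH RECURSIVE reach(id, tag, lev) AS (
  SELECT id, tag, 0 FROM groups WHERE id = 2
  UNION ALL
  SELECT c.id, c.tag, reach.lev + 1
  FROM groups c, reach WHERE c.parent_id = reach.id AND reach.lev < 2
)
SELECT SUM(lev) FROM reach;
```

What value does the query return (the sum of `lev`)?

Base: id=2 (ups) at lev 0.
Iteration 1: rows with parent_id in {2} -> xi (id 3, lev 1), omega (id 4, lev 1), omicron (id 5, lev 1).
Iteration 2: rows with parent_id in {3,4,5} -> theta (id 6, lev 2), tau (id 7, lev 2), eta (id 9, lev 2).
Iteration 3: lev < 2 fails for all current rows; recursion stops.
SUM(lev) = 0 + 1 + 1 + 1 + 2 + 2 + 2 = 9.

9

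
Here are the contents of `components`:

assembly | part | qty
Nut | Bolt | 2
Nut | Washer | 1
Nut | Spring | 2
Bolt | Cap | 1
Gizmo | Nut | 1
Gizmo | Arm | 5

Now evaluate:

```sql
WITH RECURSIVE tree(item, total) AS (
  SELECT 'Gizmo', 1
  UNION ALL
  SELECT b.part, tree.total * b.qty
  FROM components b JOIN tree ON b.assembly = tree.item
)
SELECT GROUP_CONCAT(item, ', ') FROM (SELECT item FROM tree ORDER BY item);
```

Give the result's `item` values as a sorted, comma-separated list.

Arm, Bolt, Cap, Gizmo, Nut, Spring, Washer

Base: (Gizmo, total=1).
Iteration 1: components of {Gizmo} -> Arm = 1*5 = 5, Nut = 1*1 = 1.
Iteration 2: components of {Arm,Nut} -> Bolt = 1*2 = 2, Spring = 1*2 = 2, Washer = 1*1 = 1.
Iteration 3: components of {Bolt,Spring,Washer} -> Cap = 2*1 = 2.
Iteration 4: no further components; recursion stops.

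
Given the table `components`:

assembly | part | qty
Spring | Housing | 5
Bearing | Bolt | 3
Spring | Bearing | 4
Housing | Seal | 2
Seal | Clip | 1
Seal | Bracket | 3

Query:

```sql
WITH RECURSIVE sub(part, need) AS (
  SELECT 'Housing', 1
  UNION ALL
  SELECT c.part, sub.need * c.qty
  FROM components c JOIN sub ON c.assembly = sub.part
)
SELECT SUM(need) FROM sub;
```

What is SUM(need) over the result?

Base: (Housing, need=1).
Iteration 1: components of {Housing} -> Seal = 1*2 = 2.
Iteration 2: components of {Seal} -> Bracket = 2*3 = 6, Clip = 2*1 = 2.
Iteration 3: no further components; recursion stops.
SUM(need) = 1 + 2 + 2 + 6 = 11.

11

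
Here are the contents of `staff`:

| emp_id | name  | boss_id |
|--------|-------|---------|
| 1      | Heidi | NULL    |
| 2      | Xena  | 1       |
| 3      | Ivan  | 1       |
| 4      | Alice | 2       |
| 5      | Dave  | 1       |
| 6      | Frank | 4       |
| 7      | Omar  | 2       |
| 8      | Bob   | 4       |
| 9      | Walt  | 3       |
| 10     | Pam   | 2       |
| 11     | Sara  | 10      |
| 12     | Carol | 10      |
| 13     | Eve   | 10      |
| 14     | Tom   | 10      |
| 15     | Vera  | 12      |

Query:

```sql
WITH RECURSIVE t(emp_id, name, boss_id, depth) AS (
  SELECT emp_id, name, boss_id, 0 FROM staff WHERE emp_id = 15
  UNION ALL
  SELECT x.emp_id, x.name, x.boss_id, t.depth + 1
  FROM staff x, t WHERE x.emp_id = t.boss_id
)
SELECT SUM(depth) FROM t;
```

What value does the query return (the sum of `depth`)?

10

Base: emp_id=15 (Vera), boss_id=12, depth 0.
Iteration 1: join on emp_id=12 -> Carol (id 12, boss_id=10, depth 1).
Iteration 2: join on emp_id=10 -> Pam (id 10, boss_id=2, depth 2).
Iteration 3: join on emp_id=2 -> Xena (id 2, boss_id=1, depth 3).
Iteration 4: join on emp_id=1 -> Heidi (id 1, boss_id=NULL, depth 4).
Iteration 5: boss_id is NULL; no match; recursion stops.
SUM(depth) = 0 + 1 + 2 + 3 + 4 = 10.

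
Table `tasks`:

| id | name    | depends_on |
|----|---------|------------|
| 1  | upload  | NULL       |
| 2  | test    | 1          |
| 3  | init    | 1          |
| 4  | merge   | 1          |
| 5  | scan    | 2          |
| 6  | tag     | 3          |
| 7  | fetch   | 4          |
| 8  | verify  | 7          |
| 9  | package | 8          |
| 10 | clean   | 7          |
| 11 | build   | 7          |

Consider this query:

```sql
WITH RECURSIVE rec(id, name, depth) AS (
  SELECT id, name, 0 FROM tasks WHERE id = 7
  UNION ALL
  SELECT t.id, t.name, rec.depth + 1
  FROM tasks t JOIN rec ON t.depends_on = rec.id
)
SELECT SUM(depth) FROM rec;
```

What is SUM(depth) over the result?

Base: id=7 (fetch) at depth 0.
Iteration 1: rows with depends_on in {7} -> verify (id 8, depth 1), clean (id 10, depth 1), build (id 11, depth 1).
Iteration 2: rows with depends_on in {8,10,11} -> package (id 9, depth 2).
Iteration 3: no rows with depends_on in {9}; recursion stops.
SUM(depth) = 0 + 1 + 1 + 1 + 2 = 5.

5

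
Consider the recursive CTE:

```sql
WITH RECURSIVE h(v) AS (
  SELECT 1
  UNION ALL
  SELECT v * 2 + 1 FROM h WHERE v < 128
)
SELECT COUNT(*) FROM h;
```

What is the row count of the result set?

Base: v=1.
Iteration 1: 1 < 128 holds -> v = 1 * 2 + 1 = 3.
Iteration 2: 3 < 128 holds -> v = 3 * 2 + 1 = 7.
Iteration 3: 7 < 128 holds -> v = 7 * 2 + 1 = 15.
Iteration 4: 15 < 128 holds -> v = 15 * 2 + 1 = 31.
Iteration 5: 31 < 128 holds -> v = 31 * 2 + 1 = 63.
Iteration 6: 63 < 128 holds -> v = 63 * 2 + 1 = 127.
Iteration 7: 127 < 128 holds -> v = 127 * 2 + 1 = 255.
Iteration 8: 255 < 128 fails; recursion stops.
Total rows emitted: 8.

8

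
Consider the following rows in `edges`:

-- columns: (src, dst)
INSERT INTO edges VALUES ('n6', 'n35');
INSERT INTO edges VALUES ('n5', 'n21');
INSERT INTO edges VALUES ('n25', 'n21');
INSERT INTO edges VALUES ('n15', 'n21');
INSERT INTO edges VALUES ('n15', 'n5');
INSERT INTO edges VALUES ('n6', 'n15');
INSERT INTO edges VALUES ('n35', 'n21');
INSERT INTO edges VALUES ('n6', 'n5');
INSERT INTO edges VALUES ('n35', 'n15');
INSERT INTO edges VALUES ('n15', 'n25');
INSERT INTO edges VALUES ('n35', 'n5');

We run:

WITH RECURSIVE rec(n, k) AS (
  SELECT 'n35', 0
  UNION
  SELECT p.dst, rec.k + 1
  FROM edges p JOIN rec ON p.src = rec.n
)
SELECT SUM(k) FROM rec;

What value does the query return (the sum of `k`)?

Base: (n35, k=0).
Iteration 1: edges from {n35} -> (n15, k=1), (n21, k=1), (n5, k=1).
Iteration 2: edges from {n15,n21,n5} -> (n21, k=2), (n25, k=2), (n5, k=2). [UNION drops 1 duplicate row(s)]
Iteration 3: edges from {n21,n25,n5} -> (n21, k=3). [UNION drops 1 duplicate row(s)]
Iteration 4: no outgoing edges from {n21}; recursion stops.
SUM(k) = 0 + 1 + 1 + 1 + 2 + 2 + 2 + 3 = 12.

12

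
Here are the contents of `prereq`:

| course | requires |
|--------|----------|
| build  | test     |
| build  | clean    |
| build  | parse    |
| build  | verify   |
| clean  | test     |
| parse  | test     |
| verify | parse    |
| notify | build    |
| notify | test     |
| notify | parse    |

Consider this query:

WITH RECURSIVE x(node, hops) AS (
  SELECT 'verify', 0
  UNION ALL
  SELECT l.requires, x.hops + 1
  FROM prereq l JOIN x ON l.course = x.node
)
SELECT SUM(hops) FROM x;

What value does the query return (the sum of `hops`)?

Base: (verify, hops=0).
Iteration 1: edges from {verify} -> (parse, hops=1).
Iteration 2: edges from {parse} -> (test, hops=2).
Iteration 3: no outgoing edges from {test}; recursion stops.
SUM(hops) = 0 + 1 + 2 = 3.

3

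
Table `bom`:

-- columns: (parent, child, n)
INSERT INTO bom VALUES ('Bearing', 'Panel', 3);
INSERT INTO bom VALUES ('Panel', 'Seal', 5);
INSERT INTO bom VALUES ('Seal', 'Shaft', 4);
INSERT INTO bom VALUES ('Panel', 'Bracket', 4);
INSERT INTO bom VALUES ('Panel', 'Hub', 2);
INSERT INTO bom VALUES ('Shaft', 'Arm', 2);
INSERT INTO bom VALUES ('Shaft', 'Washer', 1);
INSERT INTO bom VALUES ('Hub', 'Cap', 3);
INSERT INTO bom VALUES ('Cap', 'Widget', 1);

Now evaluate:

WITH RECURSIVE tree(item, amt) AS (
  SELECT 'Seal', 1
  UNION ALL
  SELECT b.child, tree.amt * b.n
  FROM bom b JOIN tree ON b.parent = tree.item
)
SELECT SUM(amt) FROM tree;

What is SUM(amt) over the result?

Base: (Seal, amt=1).
Iteration 1: components of {Seal} -> Shaft = 1*4 = 4.
Iteration 2: components of {Shaft} -> Arm = 4*2 = 8, Washer = 4*1 = 4.
Iteration 3: no further components; recursion stops.
SUM(amt) = 1 + 4 + 8 + 4 = 17.

17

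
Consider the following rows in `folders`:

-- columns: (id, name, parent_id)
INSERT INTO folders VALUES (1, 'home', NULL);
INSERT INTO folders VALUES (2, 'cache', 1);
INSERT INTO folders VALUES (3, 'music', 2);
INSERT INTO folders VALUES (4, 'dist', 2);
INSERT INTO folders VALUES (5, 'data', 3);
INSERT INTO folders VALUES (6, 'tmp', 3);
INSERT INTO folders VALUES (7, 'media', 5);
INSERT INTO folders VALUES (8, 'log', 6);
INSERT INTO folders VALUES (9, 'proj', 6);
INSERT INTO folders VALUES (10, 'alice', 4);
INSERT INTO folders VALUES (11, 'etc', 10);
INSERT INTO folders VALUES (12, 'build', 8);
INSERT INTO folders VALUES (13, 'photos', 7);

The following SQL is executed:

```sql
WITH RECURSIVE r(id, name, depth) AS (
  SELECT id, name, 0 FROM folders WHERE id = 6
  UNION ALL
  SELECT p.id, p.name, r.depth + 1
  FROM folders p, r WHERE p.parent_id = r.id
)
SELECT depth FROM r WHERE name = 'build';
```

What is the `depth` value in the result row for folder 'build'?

Base: id=6 (tmp) at depth 0.
Iteration 1: rows with parent_id in {6} -> log (id 8, depth 1), proj (id 9, depth 1).
Iteration 2: rows with parent_id in {8,9} -> build (id 12, depth 2).
Iteration 3: no rows with parent_id in {12}; recursion stops.

2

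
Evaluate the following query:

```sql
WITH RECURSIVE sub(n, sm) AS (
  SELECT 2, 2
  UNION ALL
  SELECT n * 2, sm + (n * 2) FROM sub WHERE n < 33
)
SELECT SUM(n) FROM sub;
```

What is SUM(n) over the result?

126

Base: n=2, sm=2.
Iteration 1: 2 < 33 holds -> n = 2 * 2 = 4, sm = 2 + 4 = 6.
Iteration 2: 4 < 33 holds -> n = 4 * 2 = 8, sm = 6 + 8 = 14.
Iteration 3: 8 < 33 holds -> n = 8 * 2 = 16, sm = 14 + 16 = 30.
Iteration 4: 16 < 33 holds -> n = 16 * 2 = 32, sm = 30 + 32 = 62.
Iteration 5: 32 < 33 holds -> n = 32 * 2 = 64, sm = 62 + 64 = 126.
Iteration 6: 64 < 33 fails; recursion stops.
SUM(n) = 2 + 4 + 8 + 16 + 32 + 64 = 126.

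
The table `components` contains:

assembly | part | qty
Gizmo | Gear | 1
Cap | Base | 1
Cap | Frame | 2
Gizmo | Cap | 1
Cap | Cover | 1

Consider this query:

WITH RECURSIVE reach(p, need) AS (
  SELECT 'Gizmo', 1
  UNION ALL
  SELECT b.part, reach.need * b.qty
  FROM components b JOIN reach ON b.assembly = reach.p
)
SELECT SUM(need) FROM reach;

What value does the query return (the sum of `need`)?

Base: (Gizmo, need=1).
Iteration 1: components of {Gizmo} -> Cap = 1*1 = 1, Gear = 1*1 = 1.
Iteration 2: components of {Cap,Gear} -> Base = 1*1 = 1, Cover = 1*1 = 1, Frame = 1*2 = 2.
Iteration 3: no further components; recursion stops.
SUM(need) = 1 + 1 + 1 + 1 + 2 + 1 = 7.

7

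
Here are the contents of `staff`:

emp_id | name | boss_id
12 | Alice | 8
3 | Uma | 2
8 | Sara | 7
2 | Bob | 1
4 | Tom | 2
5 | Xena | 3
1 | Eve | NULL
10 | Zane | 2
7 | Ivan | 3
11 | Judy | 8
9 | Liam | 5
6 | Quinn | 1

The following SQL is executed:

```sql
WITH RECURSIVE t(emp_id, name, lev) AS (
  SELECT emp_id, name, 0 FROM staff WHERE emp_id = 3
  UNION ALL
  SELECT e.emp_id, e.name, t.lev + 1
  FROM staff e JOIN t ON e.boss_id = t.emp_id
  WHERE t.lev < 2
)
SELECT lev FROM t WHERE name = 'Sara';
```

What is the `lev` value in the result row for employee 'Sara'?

Base: emp_id=3 (Uma) at lev 0.
Iteration 1: rows with boss_id in {3} -> Xena (id 5, lev 1), Ivan (id 7, lev 1).
Iteration 2: rows with boss_id in {5,7} -> Sara (id 8, lev 2), Liam (id 9, lev 2).
Iteration 3: lev < 2 fails for all current rows; recursion stops.

2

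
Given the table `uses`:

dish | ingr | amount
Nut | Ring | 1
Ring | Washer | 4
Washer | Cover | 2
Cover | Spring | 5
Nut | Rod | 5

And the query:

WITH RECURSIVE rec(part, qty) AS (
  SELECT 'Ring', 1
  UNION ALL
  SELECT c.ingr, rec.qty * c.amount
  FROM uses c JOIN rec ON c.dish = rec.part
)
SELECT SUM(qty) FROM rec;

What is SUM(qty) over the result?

Base: (Ring, qty=1).
Iteration 1: components of {Ring} -> Washer = 1*4 = 4.
Iteration 2: components of {Washer} -> Cover = 4*2 = 8.
Iteration 3: components of {Cover} -> Spring = 8*5 = 40.
Iteration 4: no further components; recursion stops.
SUM(qty) = 1 + 4 + 8 + 40 = 53.

53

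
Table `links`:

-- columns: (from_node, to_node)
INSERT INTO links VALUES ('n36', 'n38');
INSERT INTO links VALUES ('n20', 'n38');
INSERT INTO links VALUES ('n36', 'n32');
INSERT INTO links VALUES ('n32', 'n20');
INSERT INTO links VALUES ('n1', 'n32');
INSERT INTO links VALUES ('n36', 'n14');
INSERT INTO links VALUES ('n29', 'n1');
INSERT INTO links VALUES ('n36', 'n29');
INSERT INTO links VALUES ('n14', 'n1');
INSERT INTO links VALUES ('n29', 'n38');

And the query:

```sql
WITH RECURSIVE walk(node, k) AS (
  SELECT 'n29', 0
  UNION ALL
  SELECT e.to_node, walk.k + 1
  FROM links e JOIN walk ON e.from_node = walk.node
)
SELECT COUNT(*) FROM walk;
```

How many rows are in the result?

6

Base: (n29, k=0).
Iteration 1: edges from {n29} -> (n1, k=1), (n38, k=1).
Iteration 2: edges from {n1,n38} -> (n32, k=2).
Iteration 3: edges from {n32} -> (n20, k=3).
Iteration 4: edges from {n20} -> (n38, k=4).
Iteration 5: no outgoing edges from {n38}; recursion stops.
Total rows emitted: 6.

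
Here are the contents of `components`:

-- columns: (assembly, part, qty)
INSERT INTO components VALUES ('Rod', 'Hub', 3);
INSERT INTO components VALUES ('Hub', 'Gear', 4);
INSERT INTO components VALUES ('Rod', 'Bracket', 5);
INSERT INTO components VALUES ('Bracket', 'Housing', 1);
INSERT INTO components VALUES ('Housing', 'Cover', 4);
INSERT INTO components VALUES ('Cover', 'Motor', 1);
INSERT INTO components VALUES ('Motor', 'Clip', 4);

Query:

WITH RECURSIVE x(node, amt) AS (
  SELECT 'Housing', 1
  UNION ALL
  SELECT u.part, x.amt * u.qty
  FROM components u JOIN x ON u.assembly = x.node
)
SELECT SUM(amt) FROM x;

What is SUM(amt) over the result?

25

Base: (Housing, amt=1).
Iteration 1: components of {Housing} -> Cover = 1*4 = 4.
Iteration 2: components of {Cover} -> Motor = 4*1 = 4.
Iteration 3: components of {Motor} -> Clip = 4*4 = 16.
Iteration 4: no further components; recursion stops.
SUM(amt) = 1 + 4 + 4 + 16 = 25.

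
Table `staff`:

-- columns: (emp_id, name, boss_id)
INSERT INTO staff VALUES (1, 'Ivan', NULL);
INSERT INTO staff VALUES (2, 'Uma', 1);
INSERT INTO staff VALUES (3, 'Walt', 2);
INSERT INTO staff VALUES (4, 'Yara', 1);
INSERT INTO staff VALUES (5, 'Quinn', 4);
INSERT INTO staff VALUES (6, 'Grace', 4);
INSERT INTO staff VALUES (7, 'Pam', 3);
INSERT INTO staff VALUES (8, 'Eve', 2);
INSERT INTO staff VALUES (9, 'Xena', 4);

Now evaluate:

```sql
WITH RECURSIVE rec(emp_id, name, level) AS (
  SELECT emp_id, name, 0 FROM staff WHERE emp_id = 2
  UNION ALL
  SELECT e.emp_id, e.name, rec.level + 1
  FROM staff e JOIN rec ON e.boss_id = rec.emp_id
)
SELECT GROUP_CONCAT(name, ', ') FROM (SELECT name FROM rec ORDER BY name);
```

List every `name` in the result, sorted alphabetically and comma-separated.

Eve, Pam, Uma, Walt

Base: emp_id=2 (Uma) at level 0.
Iteration 1: rows with boss_id in {2} -> Walt (id 3, level 1), Eve (id 8, level 1).
Iteration 2: rows with boss_id in {3,8} -> Pam (id 7, level 2).
Iteration 3: no rows with boss_id in {7}; recursion stops.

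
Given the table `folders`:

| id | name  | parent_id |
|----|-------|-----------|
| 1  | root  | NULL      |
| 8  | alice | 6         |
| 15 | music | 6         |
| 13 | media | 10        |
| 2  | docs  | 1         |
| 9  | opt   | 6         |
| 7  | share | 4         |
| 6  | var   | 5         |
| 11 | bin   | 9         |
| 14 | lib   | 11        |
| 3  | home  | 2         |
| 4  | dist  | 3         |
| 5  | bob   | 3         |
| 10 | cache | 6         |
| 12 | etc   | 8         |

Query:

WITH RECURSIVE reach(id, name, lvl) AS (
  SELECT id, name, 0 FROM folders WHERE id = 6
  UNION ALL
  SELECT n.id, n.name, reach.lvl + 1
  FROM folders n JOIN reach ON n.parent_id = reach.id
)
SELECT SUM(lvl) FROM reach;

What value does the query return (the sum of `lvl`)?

Base: id=6 (var) at lvl 0.
Iteration 1: rows with parent_id in {6} -> alice (id 8, lvl 1), opt (id 9, lvl 1), cache (id 10, lvl 1), music (id 15, lvl 1).
Iteration 2: rows with parent_id in {8,9,10,15} -> bin (id 11, lvl 2), etc (id 12, lvl 2), media (id 13, lvl 2).
Iteration 3: rows with parent_id in {11,12,13} -> lib (id 14, lvl 3).
Iteration 4: no rows with parent_id in {14}; recursion stops.
SUM(lvl) = 0 + 1 + 1 + 1 + 1 + 2 + 2 + 2 + 3 = 13.

13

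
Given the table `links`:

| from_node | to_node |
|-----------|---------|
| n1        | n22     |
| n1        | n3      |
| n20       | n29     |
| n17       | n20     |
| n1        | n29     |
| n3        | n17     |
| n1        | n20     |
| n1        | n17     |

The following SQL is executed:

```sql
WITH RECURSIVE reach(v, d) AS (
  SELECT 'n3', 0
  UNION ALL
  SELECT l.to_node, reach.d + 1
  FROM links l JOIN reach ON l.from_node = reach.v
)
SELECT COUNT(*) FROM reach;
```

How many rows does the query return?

4

Base: (n3, d=0).
Iteration 1: edges from {n3} -> (n17, d=1).
Iteration 2: edges from {n17} -> (n20, d=2).
Iteration 3: edges from {n20} -> (n29, d=3).
Iteration 4: no outgoing edges from {n29}; recursion stops.
Total rows emitted: 4.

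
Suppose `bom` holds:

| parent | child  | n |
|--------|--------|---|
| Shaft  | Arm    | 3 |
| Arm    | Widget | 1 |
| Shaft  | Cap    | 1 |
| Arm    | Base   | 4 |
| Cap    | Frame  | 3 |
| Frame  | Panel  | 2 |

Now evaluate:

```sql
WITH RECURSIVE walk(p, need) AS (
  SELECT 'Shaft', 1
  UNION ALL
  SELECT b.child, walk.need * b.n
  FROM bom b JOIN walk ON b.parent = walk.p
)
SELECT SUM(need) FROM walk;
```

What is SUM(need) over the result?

Base: (Shaft, need=1).
Iteration 1: components of {Shaft} -> Arm = 1*3 = 3, Cap = 1*1 = 1.
Iteration 2: components of {Arm,Cap} -> Base = 3*4 = 12, Frame = 1*3 = 3, Widget = 3*1 = 3.
Iteration 3: components of {Base,Frame,Widget} -> Panel = 3*2 = 6.
Iteration 4: no further components; recursion stops.
SUM(need) = 1 + 3 + 1 + 3 + 12 + 3 + 6 = 29.

29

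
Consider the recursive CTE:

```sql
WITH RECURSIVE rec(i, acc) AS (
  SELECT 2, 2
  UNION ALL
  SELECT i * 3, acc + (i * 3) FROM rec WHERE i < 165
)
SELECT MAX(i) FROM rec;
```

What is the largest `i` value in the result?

486

Base: i=2, acc=2.
Iteration 1: 2 < 165 holds -> i = 2 * 3 = 6, acc = 2 + 6 = 8.
Iteration 2: 6 < 165 holds -> i = 6 * 3 = 18, acc = 8 + 18 = 26.
Iteration 3: 18 < 165 holds -> i = 18 * 3 = 54, acc = 26 + 54 = 80.
Iteration 4: 54 < 165 holds -> i = 54 * 3 = 162, acc = 80 + 162 = 242.
Iteration 5: 162 < 165 holds -> i = 162 * 3 = 486, acc = 242 + 486 = 728.
Iteration 6: 486 < 165 fails; recursion stops.
i values: 2, 6, 18, 54, 162, 486; the maximum is 486.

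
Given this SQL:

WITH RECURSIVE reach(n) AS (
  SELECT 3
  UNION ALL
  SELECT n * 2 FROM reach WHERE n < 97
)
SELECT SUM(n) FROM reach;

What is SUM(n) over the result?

Base: n=3.
Iteration 1: 3 < 97 holds -> n = 3 * 2 = 6.
Iteration 2: 6 < 97 holds -> n = 6 * 2 = 12.
Iteration 3: 12 < 97 holds -> n = 12 * 2 = 24.
Iteration 4: 24 < 97 holds -> n = 24 * 2 = 48.
Iteration 5: 48 < 97 holds -> n = 48 * 2 = 96.
Iteration 6: 96 < 97 holds -> n = 96 * 2 = 192.
Iteration 7: 192 < 97 fails; recursion stops.
SUM(n) = 3 + 6 + 12 + 24 + 48 + 96 + 192 = 381.

381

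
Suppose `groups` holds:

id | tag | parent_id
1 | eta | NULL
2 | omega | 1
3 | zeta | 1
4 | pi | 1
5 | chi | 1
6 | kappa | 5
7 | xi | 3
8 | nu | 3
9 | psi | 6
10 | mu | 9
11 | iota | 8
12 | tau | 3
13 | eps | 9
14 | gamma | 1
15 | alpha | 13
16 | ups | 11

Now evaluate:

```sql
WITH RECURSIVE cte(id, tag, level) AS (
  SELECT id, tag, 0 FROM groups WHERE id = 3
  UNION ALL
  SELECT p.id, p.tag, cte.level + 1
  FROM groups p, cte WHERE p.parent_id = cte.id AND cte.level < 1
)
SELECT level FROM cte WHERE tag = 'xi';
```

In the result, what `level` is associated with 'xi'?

1

Base: id=3 (zeta) at level 0.
Iteration 1: rows with parent_id in {3} -> xi (id 7, level 1), nu (id 8, level 1), tau (id 12, level 1).
Iteration 2: level < 1 fails for all current rows; recursion stops.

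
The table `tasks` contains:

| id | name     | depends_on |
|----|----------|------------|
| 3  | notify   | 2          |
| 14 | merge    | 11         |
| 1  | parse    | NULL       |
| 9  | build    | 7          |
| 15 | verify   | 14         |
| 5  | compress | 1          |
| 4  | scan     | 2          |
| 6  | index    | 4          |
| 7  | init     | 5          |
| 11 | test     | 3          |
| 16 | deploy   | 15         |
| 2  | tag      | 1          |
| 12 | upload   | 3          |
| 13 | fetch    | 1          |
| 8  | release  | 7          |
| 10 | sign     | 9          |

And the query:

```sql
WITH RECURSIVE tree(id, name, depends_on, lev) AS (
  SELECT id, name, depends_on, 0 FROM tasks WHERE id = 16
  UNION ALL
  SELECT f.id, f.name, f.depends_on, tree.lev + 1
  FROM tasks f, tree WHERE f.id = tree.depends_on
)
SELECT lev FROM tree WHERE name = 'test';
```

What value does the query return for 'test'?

3

Base: id=16 (deploy), depends_on=15, lev 0.
Iteration 1: join on id=15 -> verify (id 15, depends_on=14, lev 1).
Iteration 2: join on id=14 -> merge (id 14, depends_on=11, lev 2).
Iteration 3: join on id=11 -> test (id 11, depends_on=3, lev 3).
Iteration 4: join on id=3 -> notify (id 3, depends_on=2, lev 4).
Iteration 5: join on id=2 -> tag (id 2, depends_on=1, lev 5).
Iteration 6: join on id=1 -> parse (id 1, depends_on=NULL, lev 6).
Iteration 7: depends_on is NULL; no match; recursion stops.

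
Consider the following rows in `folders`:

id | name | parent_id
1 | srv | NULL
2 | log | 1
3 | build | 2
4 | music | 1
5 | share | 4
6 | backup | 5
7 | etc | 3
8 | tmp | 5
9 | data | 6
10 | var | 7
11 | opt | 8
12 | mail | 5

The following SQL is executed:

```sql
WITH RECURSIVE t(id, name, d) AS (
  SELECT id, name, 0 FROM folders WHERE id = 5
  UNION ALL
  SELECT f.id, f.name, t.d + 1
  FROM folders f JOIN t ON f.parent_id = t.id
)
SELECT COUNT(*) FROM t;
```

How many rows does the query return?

Base: id=5 (share) at d 0.
Iteration 1: rows with parent_id in {5} -> backup (id 6, d 1), tmp (id 8, d 1), mail (id 12, d 1).
Iteration 2: rows with parent_id in {6,8,12} -> data (id 9, d 2), opt (id 11, d 2).
Iteration 3: no rows with parent_id in {9,11}; recursion stops.
Total rows emitted: 6.

6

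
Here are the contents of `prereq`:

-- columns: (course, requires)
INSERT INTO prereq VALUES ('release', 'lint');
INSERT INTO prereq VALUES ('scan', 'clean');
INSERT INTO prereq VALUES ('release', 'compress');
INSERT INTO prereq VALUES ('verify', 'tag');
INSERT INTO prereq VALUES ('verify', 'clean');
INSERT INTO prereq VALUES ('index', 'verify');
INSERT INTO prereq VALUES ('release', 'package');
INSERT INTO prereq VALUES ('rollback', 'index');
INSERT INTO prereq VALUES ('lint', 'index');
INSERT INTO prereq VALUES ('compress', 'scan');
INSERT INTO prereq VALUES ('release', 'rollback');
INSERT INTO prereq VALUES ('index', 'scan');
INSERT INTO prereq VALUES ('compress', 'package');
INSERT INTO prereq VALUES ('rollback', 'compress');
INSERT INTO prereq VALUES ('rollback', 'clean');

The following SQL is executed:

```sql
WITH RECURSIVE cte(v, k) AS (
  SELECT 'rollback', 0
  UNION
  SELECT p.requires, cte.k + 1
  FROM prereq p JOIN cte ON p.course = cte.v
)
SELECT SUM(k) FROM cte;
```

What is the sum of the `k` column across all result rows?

15

Base: (rollback, k=0).
Iteration 1: edges from {rollback} -> (clean, k=1), (compress, k=1), (index, k=1).
Iteration 2: edges from {clean,compress,index} -> (package, k=2), (scan, k=2), (verify, k=2). [UNION drops 1 duplicate row(s)]
Iteration 3: edges from {package,scan,verify} -> (clean, k=3), (tag, k=3). [UNION drops 1 duplicate row(s)]
Iteration 4: no outgoing edges from {clean,tag}; recursion stops.
SUM(k) = 0 + 1 + 1 + 1 + 2 + 2 + 2 + 3 + 3 = 15.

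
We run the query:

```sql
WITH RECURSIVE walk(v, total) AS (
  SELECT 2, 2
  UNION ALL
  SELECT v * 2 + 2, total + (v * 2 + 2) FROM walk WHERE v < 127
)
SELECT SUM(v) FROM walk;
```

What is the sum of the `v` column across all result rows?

Base: v=2, total=2.
Iteration 1: 2 < 127 holds -> v = 2 * 2 + 2 = 6, total = 2 + 6 = 8.
Iteration 2: 6 < 127 holds -> v = 6 * 2 + 2 = 14, total = 8 + 14 = 22.
Iteration 3: 14 < 127 holds -> v = 14 * 2 + 2 = 30, total = 22 + 30 = 52.
Iteration 4: 30 < 127 holds -> v = 30 * 2 + 2 = 62, total = 52 + 62 = 114.
Iteration 5: 62 < 127 holds -> v = 62 * 2 + 2 = 126, total = 114 + 126 = 240.
Iteration 6: 126 < 127 holds -> v = 126 * 2 + 2 = 254, total = 240 + 254 = 494.
Iteration 7: 254 < 127 fails; recursion stops.
SUM(v) = 2 + 6 + 14 + 30 + 62 + 126 + 254 = 494.

494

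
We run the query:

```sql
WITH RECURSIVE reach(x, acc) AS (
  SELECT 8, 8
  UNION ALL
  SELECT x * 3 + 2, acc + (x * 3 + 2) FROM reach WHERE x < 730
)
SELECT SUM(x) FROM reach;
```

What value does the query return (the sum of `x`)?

3270

Base: x=8, acc=8.
Iteration 1: 8 < 730 holds -> x = 8 * 3 + 2 = 26, acc = 8 + 26 = 34.
Iteration 2: 26 < 730 holds -> x = 26 * 3 + 2 = 80, acc = 34 + 80 = 114.
Iteration 3: 80 < 730 holds -> x = 80 * 3 + 2 = 242, acc = 114 + 242 = 356.
Iteration 4: 242 < 730 holds -> x = 242 * 3 + 2 = 728, acc = 356 + 728 = 1084.
Iteration 5: 728 < 730 holds -> x = 728 * 3 + 2 = 2186, acc = 1084 + 2186 = 3270.
Iteration 6: 2186 < 730 fails; recursion stops.
SUM(x) = 8 + 26 + 80 + 242 + 728 + 2186 = 3270.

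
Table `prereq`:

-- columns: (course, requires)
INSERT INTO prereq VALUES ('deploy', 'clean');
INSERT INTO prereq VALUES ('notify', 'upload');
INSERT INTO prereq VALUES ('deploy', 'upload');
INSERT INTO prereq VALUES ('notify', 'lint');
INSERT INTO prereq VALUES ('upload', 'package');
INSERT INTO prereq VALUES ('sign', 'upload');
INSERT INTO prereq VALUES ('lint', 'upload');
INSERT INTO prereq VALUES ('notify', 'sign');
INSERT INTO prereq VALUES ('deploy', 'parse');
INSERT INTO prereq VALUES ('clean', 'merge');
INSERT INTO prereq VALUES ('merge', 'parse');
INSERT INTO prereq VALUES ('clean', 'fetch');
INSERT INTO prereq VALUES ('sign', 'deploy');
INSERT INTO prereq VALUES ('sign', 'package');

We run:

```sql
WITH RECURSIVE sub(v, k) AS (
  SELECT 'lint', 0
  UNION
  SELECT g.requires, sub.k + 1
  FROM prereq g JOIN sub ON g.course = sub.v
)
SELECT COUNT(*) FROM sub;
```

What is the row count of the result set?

3

Base: (lint, k=0).
Iteration 1: edges from {lint} -> (upload, k=1).
Iteration 2: edges from {upload} -> (package, k=2).
Iteration 3: no outgoing edges from {package}; recursion stops.
Total rows emitted: 3.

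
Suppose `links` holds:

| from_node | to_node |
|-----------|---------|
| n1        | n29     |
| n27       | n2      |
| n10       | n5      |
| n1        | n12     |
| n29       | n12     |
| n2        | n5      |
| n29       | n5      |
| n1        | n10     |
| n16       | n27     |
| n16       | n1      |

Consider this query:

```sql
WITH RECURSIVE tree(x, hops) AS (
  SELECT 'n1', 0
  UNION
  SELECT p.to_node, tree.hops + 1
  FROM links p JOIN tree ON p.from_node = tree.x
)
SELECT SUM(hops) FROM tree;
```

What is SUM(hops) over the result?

Base: (n1, hops=0).
Iteration 1: edges from {n1} -> (n10, hops=1), (n12, hops=1), (n29, hops=1).
Iteration 2: edges from {n10,n12,n29} -> (n12, hops=2), (n5, hops=2). [UNION drops 1 duplicate row(s)]
Iteration 3: no outgoing edges from {n12,n5}; recursion stops.
SUM(hops) = 0 + 1 + 1 + 1 + 2 + 2 = 7.

7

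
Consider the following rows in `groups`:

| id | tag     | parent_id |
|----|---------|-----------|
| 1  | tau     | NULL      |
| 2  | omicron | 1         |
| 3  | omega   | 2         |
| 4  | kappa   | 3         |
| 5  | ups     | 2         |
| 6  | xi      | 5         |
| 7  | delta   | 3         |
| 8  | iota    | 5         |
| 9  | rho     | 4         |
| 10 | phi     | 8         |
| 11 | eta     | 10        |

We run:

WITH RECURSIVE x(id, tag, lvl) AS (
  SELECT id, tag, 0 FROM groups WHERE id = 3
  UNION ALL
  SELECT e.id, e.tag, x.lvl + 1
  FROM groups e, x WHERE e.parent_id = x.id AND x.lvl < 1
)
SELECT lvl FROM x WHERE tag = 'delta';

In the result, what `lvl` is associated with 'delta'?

Base: id=3 (omega) at lvl 0.
Iteration 1: rows with parent_id in {3} -> kappa (id 4, lvl 1), delta (id 7, lvl 1).
Iteration 2: lvl < 1 fails for all current rows; recursion stops.

1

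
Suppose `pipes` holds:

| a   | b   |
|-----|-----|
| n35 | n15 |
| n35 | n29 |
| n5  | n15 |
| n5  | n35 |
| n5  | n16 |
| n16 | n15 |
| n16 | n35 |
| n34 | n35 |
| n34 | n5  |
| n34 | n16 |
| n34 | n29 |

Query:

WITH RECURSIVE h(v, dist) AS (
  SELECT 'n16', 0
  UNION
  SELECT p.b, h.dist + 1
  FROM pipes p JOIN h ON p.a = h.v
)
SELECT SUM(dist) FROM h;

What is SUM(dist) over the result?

Base: (n16, dist=0).
Iteration 1: edges from {n16} -> (n15, dist=1), (n35, dist=1).
Iteration 2: edges from {n15,n35} -> (n15, dist=2), (n29, dist=2).
Iteration 3: no outgoing edges from {n15,n29}; recursion stops.
SUM(dist) = 0 + 1 + 1 + 2 + 2 = 6.

6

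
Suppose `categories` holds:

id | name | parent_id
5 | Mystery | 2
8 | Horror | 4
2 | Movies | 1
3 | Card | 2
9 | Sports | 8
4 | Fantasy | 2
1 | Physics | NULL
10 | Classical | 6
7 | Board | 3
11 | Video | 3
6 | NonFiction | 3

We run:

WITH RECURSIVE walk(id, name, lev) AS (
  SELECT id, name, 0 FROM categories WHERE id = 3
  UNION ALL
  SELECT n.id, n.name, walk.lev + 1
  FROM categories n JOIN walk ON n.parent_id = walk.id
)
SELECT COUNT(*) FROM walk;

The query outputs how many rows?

Base: id=3 (Card) at lev 0.
Iteration 1: rows with parent_id in {3} -> NonFiction (id 6, lev 1), Board (id 7, lev 1), Video (id 11, lev 1).
Iteration 2: rows with parent_id in {6,7,11} -> Classical (id 10, lev 2).
Iteration 3: no rows with parent_id in {10}; recursion stops.
Total rows emitted: 5.

5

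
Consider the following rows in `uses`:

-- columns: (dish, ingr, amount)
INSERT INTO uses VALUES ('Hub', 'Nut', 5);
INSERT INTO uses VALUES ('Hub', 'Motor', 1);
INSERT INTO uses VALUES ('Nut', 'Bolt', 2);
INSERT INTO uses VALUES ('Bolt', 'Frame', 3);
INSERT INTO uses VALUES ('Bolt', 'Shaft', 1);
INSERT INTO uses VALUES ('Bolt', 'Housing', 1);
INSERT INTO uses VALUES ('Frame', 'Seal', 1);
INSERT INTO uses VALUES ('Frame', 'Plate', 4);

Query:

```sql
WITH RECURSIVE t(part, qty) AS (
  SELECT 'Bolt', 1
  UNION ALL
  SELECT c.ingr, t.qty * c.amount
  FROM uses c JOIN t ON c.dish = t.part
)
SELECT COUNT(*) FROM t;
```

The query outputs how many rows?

Base: (Bolt, qty=1).
Iteration 1: components of {Bolt} -> Frame = 1*3 = 3, Housing = 1*1 = 1, Shaft = 1*1 = 1.
Iteration 2: components of {Frame,Housing,Shaft} -> Plate = 3*4 = 12, Seal = 3*1 = 3.
Iteration 3: no further components; recursion stops.
Total rows emitted: 6.

6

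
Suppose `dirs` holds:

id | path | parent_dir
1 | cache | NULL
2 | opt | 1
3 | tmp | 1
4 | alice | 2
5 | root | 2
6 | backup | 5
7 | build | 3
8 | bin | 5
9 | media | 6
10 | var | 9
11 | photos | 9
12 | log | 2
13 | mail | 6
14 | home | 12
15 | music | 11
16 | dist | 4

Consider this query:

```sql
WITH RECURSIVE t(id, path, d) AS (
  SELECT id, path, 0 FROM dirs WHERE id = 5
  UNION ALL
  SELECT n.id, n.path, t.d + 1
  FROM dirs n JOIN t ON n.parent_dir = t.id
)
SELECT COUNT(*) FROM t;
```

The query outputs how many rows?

Base: id=5 (root) at d 0.
Iteration 1: rows with parent_dir in {5} -> backup (id 6, d 1), bin (id 8, d 1).
Iteration 2: rows with parent_dir in {6,8} -> media (id 9, d 2), mail (id 13, d 2).
Iteration 3: rows with parent_dir in {9,13} -> var (id 10, d 3), photos (id 11, d 3).
Iteration 4: rows with parent_dir in {10,11} -> music (id 15, d 4).
Iteration 5: no rows with parent_dir in {15}; recursion stops.
Total rows emitted: 8.

8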